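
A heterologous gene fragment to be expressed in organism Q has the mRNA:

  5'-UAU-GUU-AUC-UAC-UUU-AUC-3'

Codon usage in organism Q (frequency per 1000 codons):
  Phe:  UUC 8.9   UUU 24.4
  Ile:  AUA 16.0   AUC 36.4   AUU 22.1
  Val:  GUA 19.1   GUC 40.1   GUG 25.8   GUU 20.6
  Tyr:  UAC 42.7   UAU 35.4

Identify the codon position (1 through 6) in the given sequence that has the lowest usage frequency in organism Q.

2

Codon 1 UAU (Tyr): 35.4 per 1000.
Codon 2 GUU (Val): 20.6 per 1000.
Codon 3 AUC (Ile): 36.4 per 1000.
Codon 4 UAC (Tyr): 42.7 per 1000.
Codon 5 UUU (Phe): 24.4 per 1000.
Codon 6 AUC (Ile): 36.4 per 1000.
Lowest frequency is 20.6 at codon 2.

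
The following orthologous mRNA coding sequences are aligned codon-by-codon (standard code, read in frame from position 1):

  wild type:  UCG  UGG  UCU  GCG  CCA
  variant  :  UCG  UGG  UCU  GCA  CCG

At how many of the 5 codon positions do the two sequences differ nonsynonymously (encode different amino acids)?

0

Codon 1: UCG Ser / UCG Ser — identical.
Codon 2: UGG Trp / UGG Trp — identical.
Codon 3: UCU Ser / UCU Ser — identical.
Codon 4: GCG Ala / GCA Ala — synonymous.
Codon 5: CCA Pro / CCG Pro — synonymous.
Nonsynonymous differences: 0.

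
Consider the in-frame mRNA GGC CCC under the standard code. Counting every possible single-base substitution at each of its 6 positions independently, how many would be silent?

6

Codon 1 (GGC, Gly): 3 synonymous substitutions.
Codon 2 (CCC, Pro): 3 synonymous substitutions.
Total: 3 + 3 = 6.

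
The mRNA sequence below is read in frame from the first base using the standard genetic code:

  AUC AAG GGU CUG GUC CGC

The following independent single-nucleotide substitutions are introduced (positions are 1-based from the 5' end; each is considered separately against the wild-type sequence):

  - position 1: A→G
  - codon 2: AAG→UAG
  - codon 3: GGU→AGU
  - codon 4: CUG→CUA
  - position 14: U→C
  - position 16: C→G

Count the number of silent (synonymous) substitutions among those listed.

Codon 1: AUC (Ile) → GUC (Val) — missense.
Codon 2: AAG (Lys) → UAG (Stop) — nonsense.
Codon 3: GGU (Gly) → AGU (Ser) — missense.
Codon 4: CUG (Leu) → CUA (Leu) — synonymous.
Codon 5: GUC (Val) → GCC (Ala) — missense.
Codon 6: CGC (Arg) → GGC (Gly) — missense.
Synonymous: 1 of 6.

1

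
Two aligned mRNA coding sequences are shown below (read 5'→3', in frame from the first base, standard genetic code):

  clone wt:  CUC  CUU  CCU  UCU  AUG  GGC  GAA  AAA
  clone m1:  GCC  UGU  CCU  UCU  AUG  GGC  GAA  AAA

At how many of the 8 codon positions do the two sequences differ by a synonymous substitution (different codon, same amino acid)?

0

Codon 1: CUC Leu / GCC Ala — nonsynonymous.
Codon 2: CUU Leu / UGU Cys — nonsynonymous.
Codon 3: CCU Pro / CCU Pro — identical.
Codon 4: UCU Ser / UCU Ser — identical.
Codon 5: AUG Met / AUG Met — identical.
Codon 6: GGC Gly / GGC Gly — identical.
Codon 7: GAA Glu / GAA Glu — identical.
Codon 8: AAA Lys / AAA Lys — identical.
Synonymous differences: 0.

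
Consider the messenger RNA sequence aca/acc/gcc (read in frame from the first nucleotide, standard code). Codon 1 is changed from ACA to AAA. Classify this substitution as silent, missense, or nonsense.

missense

Position 2 falls in codon 1: ACA → Thr.
After the substitution the codon is AAA → Lys.
Thr ≠ Lys, so this is a missense mutation.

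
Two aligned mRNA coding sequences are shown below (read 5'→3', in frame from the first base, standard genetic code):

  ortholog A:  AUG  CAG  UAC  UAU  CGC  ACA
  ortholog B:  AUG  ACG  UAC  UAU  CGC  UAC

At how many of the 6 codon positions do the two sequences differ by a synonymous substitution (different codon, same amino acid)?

0

Codon 1: AUG Met / AUG Met — identical.
Codon 2: CAG Gln / ACG Thr — nonsynonymous.
Codon 3: UAC Tyr / UAC Tyr — identical.
Codon 4: UAU Tyr / UAU Tyr — identical.
Codon 5: CGC Arg / CGC Arg — identical.
Codon 6: ACA Thr / UAC Tyr — nonsynonymous.
Synonymous differences: 0.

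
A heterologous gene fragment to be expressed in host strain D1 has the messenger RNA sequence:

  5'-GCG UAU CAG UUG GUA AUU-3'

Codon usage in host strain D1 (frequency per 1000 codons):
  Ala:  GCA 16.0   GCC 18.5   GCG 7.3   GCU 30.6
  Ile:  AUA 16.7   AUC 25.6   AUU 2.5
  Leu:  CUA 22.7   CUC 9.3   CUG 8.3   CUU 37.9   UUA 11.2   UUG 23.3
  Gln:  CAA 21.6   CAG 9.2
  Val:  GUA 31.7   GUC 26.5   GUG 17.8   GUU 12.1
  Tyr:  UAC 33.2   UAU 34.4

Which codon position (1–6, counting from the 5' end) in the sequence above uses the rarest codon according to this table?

Codon 1 GCG (Ala): 7.3 per 1000.
Codon 2 UAU (Tyr): 34.4 per 1000.
Codon 3 CAG (Gln): 9.2 per 1000.
Codon 4 UUG (Leu): 23.3 per 1000.
Codon 5 GUA (Val): 31.7 per 1000.
Codon 6 AUU (Ile): 2.5 per 1000.
Lowest frequency is 2.5 at codon 6.

6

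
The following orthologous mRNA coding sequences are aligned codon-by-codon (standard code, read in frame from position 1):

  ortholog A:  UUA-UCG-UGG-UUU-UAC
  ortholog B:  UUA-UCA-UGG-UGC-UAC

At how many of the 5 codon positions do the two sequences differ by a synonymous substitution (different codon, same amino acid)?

1

Codon 1: UUA Leu / UUA Leu — identical.
Codon 2: UCG Ser / UCA Ser — synonymous.
Codon 3: UGG Trp / UGG Trp — identical.
Codon 4: UUU Phe / UGC Cys — nonsynonymous.
Codon 5: UAC Tyr / UAC Tyr — identical.
Synonymous differences: 1.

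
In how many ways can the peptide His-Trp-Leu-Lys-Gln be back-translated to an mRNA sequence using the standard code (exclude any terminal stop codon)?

His: 2 codons.
Trp: 1 codon.
Leu: 6 codons.
Lys: 2 codons.
Gln: 2 codons.
2 × 1 × 6 × 2 × 2 = 48.

48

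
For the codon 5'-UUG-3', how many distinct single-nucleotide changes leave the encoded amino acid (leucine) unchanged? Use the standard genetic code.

Position 1: CUG → 1 synonymous.
Position 2: none → 0 synonymous.
Position 3: UUA → 1 synonymous.
Total: 1 + 0 + 1 = 2.

2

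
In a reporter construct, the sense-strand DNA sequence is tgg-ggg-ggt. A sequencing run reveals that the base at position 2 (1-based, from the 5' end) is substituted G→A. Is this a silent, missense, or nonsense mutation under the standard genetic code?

Position 2 falls in codon 1: TGG → Trp.
After the substitution the codon is TAG → Stop.
The new codon is a stop codon, so this is a nonsense mutation.

nonsense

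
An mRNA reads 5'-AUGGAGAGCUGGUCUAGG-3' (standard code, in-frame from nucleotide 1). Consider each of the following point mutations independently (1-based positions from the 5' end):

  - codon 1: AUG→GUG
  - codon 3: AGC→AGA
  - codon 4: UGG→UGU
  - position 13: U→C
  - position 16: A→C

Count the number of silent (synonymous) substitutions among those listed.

Codon 1: AUG (Met) → GUG (Val) — missense.
Codon 3: AGC (Ser) → AGA (Arg) — missense.
Codon 4: UGG (Trp) → UGU (Cys) — missense.
Codon 5: UCU (Ser) → CCU (Pro) — missense.
Codon 6: AGG (Arg) → CGG (Arg) — synonymous.
Synonymous: 1 of 5.

1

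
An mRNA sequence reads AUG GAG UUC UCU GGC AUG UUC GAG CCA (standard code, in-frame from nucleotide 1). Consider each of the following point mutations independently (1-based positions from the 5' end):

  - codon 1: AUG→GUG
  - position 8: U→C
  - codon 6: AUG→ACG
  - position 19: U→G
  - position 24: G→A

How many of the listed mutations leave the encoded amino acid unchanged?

1

Codon 1: AUG (Met) → GUG (Val) — missense.
Codon 3: UUC (Phe) → UCC (Ser) — missense.
Codon 6: AUG (Met) → ACG (Thr) — missense.
Codon 7: UUC (Phe) → GUC (Val) — missense.
Codon 8: GAG (Glu) → GAA (Glu) — synonymous.
Synonymous: 1 of 5.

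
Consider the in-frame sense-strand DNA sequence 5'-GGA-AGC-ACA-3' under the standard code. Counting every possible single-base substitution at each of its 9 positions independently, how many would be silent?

Codon 1 (GGA, Gly): 3 synonymous substitutions.
Codon 2 (AGC, Ser): 1 synonymous substitution.
Codon 3 (ACA, Thr): 3 synonymous substitutions.
Total: 3 + 1 + 3 = 7.

7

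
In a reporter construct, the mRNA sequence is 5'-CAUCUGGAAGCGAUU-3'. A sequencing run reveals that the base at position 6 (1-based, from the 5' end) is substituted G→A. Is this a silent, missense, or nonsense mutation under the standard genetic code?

Position 6 falls in codon 2: CUG → Leu.
After the substitution the codon is CUA → Leu.
Both encode Leu, so the change is synonymous.

silent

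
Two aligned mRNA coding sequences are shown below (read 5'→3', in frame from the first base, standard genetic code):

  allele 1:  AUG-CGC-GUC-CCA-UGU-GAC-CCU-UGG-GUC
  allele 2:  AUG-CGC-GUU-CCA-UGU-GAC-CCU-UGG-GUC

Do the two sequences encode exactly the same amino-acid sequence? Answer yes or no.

yes

Codon 1: AUG Met / AUG Met — identical.
Codon 2: CGC Arg / CGC Arg — identical.
Codon 3: GUC Val / GUU Val — synonymous.
Codon 4: CCA Pro / CCA Pro — identical.
Codon 5: UGU Cys / UGU Cys — identical.
Codon 6: GAC Asp / GAC Asp — identical.
Codon 7: CCU Pro / CCU Pro — identical.
Codon 8: UGG Trp / UGG Trp — identical.
Codon 9: GUC Val / GUC Val — identical.
Nonsynonymous differences: 0 → same protein.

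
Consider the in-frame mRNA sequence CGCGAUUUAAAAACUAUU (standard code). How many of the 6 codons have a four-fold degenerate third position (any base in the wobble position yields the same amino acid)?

Codon 1 CGC (Arg): third position 4-fold.
Codon 2 GAU (Asp): third position 2-fold.
Codon 3 UUA (Leu): third position 2-fold.
Codon 4 AAA (Lys): third position 2-fold.
Codon 5 ACU (Thr): third position 4-fold.
Codon 6 AUU (Ile): third position 3-fold.
Four-fold degenerate third positions: 2.

2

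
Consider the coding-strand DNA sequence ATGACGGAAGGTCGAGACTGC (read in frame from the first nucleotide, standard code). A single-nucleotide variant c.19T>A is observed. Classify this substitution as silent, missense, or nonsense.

missense

Position 19 falls in codon 7: TGC → Cys.
After the substitution the codon is AGC → Ser.
Cys ≠ Ser, so this is a missense mutation.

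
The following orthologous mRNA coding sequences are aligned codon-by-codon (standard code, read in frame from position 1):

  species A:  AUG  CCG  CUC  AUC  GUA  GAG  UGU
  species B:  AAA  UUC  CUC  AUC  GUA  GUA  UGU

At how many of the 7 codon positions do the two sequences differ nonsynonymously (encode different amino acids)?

3

Codon 1: AUG Met / AAA Lys — nonsynonymous.
Codon 2: CCG Pro / UUC Phe — nonsynonymous.
Codon 3: CUC Leu / CUC Leu — identical.
Codon 4: AUC Ile / AUC Ile — identical.
Codon 5: GUA Val / GUA Val — identical.
Codon 6: GAG Glu / GUA Val — nonsynonymous.
Codon 7: UGU Cys / UGU Cys — identical.
Nonsynonymous differences: 3.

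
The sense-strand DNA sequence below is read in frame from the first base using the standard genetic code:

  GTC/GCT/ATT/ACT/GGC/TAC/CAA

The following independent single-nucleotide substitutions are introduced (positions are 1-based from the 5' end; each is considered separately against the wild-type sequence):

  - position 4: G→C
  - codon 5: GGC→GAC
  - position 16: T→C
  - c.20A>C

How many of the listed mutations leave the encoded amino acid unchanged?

Codon 2: GCT (Ala) → CCT (Pro) — missense.
Codon 5: GGC (Gly) → GAC (Asp) — missense.
Codon 6: TAC (Tyr) → CAC (His) — missense.
Codon 7: CAA (Gln) → CCA (Pro) — missense.
Synonymous: 0 of 4.

0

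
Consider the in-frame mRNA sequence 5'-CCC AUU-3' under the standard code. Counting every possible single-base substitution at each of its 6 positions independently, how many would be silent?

Codon 1 (CCC, Pro): 3 synonymous substitutions.
Codon 2 (AUU, Ile): 2 synonymous substitutions.
Total: 3 + 2 = 5.

5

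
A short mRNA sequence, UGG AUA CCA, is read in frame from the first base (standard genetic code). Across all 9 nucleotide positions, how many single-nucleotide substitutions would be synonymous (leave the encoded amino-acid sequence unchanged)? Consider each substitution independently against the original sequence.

Codon 1 (UGG, Trp): 0 synonymous substitutions.
Codon 2 (AUA, Ile): 2 synonymous substitutions.
Codon 3 (CCA, Pro): 3 synonymous substitutions.
Total: 0 + 2 + 3 = 5.

5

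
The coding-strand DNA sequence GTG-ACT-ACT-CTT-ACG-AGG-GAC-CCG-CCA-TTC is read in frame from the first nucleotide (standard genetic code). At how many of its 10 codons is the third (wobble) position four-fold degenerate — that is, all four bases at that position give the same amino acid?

Codon 1 GTG (Val): third position 4-fold.
Codon 2 ACT (Thr): third position 4-fold.
Codon 3 ACT (Thr): third position 4-fold.
Codon 4 CTT (Leu): third position 4-fold.
Codon 5 ACG (Thr): third position 4-fold.
Codon 6 AGG (Arg): third position 2-fold.
Codon 7 GAC (Asp): third position 2-fold.
Codon 8 CCG (Pro): third position 4-fold.
Codon 9 CCA (Pro): third position 4-fold.
Codon 10 TTC (Phe): third position 2-fold.
Four-fold degenerate third positions: 7.

7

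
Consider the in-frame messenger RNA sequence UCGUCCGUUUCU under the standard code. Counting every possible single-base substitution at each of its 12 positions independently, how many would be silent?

Codon 1 (UCG, Ser): 3 synonymous substitutions.
Codon 2 (UCC, Ser): 3 synonymous substitutions.
Codon 3 (GUU, Val): 3 synonymous substitutions.
Codon 4 (UCU, Ser): 3 synonymous substitutions.
Total: 3 + 3 + 3 + 3 = 12.

12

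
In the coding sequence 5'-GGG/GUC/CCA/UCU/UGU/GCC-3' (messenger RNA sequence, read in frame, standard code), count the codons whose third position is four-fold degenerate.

Codon 1 GGG (Gly): third position 4-fold.
Codon 2 GUC (Val): third position 4-fold.
Codon 3 CCA (Pro): third position 4-fold.
Codon 4 UCU (Ser): third position 4-fold.
Codon 5 UGU (Cys): third position 2-fold.
Codon 6 GCC (Ala): third position 4-fold.
Four-fold degenerate third positions: 5.

5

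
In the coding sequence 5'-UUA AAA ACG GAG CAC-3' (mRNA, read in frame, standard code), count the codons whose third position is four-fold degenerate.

Codon 1 UUA (Leu): third position 2-fold.
Codon 2 AAA (Lys): third position 2-fold.
Codon 3 ACG (Thr): third position 4-fold.
Codon 4 GAG (Glu): third position 2-fold.
Codon 5 CAC (His): third position 2-fold.
Four-fold degenerate third positions: 1.

1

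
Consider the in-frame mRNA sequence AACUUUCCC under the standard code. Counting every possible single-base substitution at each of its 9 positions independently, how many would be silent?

Codon 1 (AAC, Asn): 1 synonymous substitution.
Codon 2 (UUU, Phe): 1 synonymous substitution.
Codon 3 (CCC, Pro): 3 synonymous substitutions.
Total: 1 + 1 + 3 = 5.

5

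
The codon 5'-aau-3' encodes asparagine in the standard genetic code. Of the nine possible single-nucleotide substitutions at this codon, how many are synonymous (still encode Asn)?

Position 1: none → 0 synonymous.
Position 2: none → 0 synonymous.
Position 3: AAC → 1 synonymous.
Total: 0 + 0 + 1 = 1.

1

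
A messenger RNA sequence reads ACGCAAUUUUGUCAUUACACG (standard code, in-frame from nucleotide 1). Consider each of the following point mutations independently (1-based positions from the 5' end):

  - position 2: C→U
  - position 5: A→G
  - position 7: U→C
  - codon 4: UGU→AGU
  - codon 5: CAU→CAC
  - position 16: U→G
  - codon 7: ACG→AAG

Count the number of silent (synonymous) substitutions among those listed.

1

Codon 1: ACG (Thr) → AUG (Met) — missense.
Codon 2: CAA (Gln) → CGA (Arg) — missense.
Codon 3: UUU (Phe) → CUU (Leu) — missense.
Codon 4: UGU (Cys) → AGU (Ser) — missense.
Codon 5: CAU (His) → CAC (His) — synonymous.
Codon 6: UAC (Tyr) → GAC (Asp) — missense.
Codon 7: ACG (Thr) → AAG (Lys) — missense.
Synonymous: 1 of 7.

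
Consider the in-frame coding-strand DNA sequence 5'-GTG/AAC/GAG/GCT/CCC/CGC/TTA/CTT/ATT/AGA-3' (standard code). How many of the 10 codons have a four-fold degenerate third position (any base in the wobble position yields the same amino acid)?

Codon 1 GTG (Val): third position 4-fold.
Codon 2 AAC (Asn): third position 2-fold.
Codon 3 GAG (Glu): third position 2-fold.
Codon 4 GCT (Ala): third position 4-fold.
Codon 5 CCC (Pro): third position 4-fold.
Codon 6 CGC (Arg): third position 4-fold.
Codon 7 TTA (Leu): third position 2-fold.
Codon 8 CTT (Leu): third position 4-fold.
Codon 9 ATT (Ile): third position 3-fold.
Codon 10 AGA (Arg): third position 2-fold.
Four-fold degenerate third positions: 5.

5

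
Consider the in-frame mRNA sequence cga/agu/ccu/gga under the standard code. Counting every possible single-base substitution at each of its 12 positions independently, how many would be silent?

Codon 1 (CGA, Arg): 4 synonymous substitutions.
Codon 2 (AGU, Ser): 1 synonymous substitution.
Codon 3 (CCU, Pro): 3 synonymous substitutions.
Codon 4 (GGA, Gly): 3 synonymous substitutions.
Total: 4 + 1 + 3 + 3 = 11.

11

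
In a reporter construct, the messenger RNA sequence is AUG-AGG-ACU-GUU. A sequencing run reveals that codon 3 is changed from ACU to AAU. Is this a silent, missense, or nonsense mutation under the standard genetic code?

missense

Position 8 falls in codon 3: ACU → Thr.
After the substitution the codon is AAU → Asn.
Thr ≠ Asn, so this is a missense mutation.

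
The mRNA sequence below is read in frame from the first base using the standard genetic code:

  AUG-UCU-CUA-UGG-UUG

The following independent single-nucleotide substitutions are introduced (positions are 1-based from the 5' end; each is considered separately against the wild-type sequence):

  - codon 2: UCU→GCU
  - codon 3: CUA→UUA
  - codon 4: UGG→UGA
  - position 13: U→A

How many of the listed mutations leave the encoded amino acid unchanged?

Codon 2: UCU (Ser) → GCU (Ala) — missense.
Codon 3: CUA (Leu) → UUA (Leu) — synonymous.
Codon 4: UGG (Trp) → UGA (Stop) — nonsense.
Codon 5: UUG (Leu) → AUG (Met) — missense.
Synonymous: 1 of 4.

1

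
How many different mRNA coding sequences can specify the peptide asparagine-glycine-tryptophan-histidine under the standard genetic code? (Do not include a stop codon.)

16

Asn: 2 codons.
Gly: 4 codons.
Trp: 1 codon.
His: 2 codons.
2 × 4 × 1 × 2 = 16.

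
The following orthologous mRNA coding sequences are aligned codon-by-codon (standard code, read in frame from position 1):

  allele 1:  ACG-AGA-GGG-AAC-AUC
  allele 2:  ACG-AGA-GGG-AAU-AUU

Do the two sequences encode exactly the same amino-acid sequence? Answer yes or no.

Codon 1: ACG Thr / ACG Thr — identical.
Codon 2: AGA Arg / AGA Arg — identical.
Codon 3: GGG Gly / GGG Gly — identical.
Codon 4: AAC Asn / AAU Asn — synonymous.
Codon 5: AUC Ile / AUU Ile — synonymous.
Nonsynonymous differences: 0 → same protein.

yes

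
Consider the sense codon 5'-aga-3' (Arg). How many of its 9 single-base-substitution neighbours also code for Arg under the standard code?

Position 1: CGA → 1 synonymous.
Position 2: none → 0 synonymous.
Position 3: AGG → 1 synonymous.
Total: 1 + 0 + 1 = 2.

2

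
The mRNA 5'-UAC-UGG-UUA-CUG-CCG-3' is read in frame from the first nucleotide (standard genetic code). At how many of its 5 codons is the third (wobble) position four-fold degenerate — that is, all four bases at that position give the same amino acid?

2

Codon 1 UAC (Tyr): third position 2-fold.
Codon 2 UGG (Trp): third position 1-fold.
Codon 3 UUA (Leu): third position 2-fold.
Codon 4 CUG (Leu): third position 4-fold.
Codon 5 CCG (Pro): third position 4-fold.
Four-fold degenerate third positions: 2.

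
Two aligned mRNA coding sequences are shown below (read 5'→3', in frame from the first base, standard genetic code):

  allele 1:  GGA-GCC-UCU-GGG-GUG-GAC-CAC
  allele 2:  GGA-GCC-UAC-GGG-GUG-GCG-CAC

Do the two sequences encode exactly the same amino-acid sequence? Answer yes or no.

no

Codon 1: GGA Gly / GGA Gly — identical.
Codon 2: GCC Ala / GCC Ala — identical.
Codon 3: UCU Ser / UAC Tyr — nonsynonymous.
Codon 4: GGG Gly / GGG Gly — identical.
Codon 5: GUG Val / GUG Val — identical.
Codon 6: GAC Asp / GCG Ala — nonsynonymous.
Codon 7: CAC His / CAC His — identical.
Nonsynonymous differences: 2 → different protein.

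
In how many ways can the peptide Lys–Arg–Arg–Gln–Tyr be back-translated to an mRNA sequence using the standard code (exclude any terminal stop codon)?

Lys: 2 codons.
Arg: 6 codons.
Arg: 6 codons.
Gln: 2 codons.
Tyr: 2 codons.
2 × 6 × 6 × 2 × 2 = 288.

288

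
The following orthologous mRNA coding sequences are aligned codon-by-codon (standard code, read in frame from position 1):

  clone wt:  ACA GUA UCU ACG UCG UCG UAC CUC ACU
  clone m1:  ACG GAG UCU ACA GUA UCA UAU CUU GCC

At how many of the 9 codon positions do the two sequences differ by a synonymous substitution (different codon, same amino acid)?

5

Codon 1: ACA Thr / ACG Thr — synonymous.
Codon 2: GUA Val / GAG Glu — nonsynonymous.
Codon 3: UCU Ser / UCU Ser — identical.
Codon 4: ACG Thr / ACA Thr — synonymous.
Codon 5: UCG Ser / GUA Val — nonsynonymous.
Codon 6: UCG Ser / UCA Ser — synonymous.
Codon 7: UAC Tyr / UAU Tyr — synonymous.
Codon 8: CUC Leu / CUU Leu — synonymous.
Codon 9: ACU Thr / GCC Ala — nonsynonymous.
Synonymous differences: 5.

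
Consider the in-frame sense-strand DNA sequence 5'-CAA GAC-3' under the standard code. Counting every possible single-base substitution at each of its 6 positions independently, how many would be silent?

2

Codon 1 (CAA, Gln): 1 synonymous substitution.
Codon 2 (GAC, Asp): 1 synonymous substitution.
Total: 1 + 1 = 2.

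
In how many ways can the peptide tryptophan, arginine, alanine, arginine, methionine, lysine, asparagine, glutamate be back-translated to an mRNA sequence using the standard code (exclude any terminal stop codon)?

Trp: 1 codon.
Arg: 6 codons.
Ala: 4 codons.
Arg: 6 codons.
Met: 1 codon.
Lys: 2 codons.
Asn: 2 codons.
Glu: 2 codons.
1 × 6 × 4 × 6 × 1 × 2 × 2 × 2 = 1152.

1152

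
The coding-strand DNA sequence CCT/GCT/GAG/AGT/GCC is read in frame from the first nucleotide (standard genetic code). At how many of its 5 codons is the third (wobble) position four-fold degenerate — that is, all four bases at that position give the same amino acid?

Codon 1 CCT (Pro): third position 4-fold.
Codon 2 GCT (Ala): third position 4-fold.
Codon 3 GAG (Glu): third position 2-fold.
Codon 4 AGT (Ser): third position 2-fold.
Codon 5 GCC (Ala): third position 4-fold.
Four-fold degenerate third positions: 3.

3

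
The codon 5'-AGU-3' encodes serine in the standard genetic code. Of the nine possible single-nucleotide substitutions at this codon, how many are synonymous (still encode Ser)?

1

Position 1: none → 0 synonymous.
Position 2: none → 0 synonymous.
Position 3: AGC → 1 synonymous.
Total: 0 + 0 + 1 = 1.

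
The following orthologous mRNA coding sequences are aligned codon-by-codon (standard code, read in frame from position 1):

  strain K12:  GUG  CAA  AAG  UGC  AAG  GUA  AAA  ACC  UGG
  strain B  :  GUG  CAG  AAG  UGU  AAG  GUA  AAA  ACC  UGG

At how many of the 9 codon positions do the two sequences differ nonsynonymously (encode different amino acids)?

0

Codon 1: GUG Val / GUG Val — identical.
Codon 2: CAA Gln / CAG Gln — synonymous.
Codon 3: AAG Lys / AAG Lys — identical.
Codon 4: UGC Cys / UGU Cys — synonymous.
Codon 5: AAG Lys / AAG Lys — identical.
Codon 6: GUA Val / GUA Val — identical.
Codon 7: AAA Lys / AAA Lys — identical.
Codon 8: ACC Thr / ACC Thr — identical.
Codon 9: UGG Trp / UGG Trp — identical.
Nonsynonymous differences: 0.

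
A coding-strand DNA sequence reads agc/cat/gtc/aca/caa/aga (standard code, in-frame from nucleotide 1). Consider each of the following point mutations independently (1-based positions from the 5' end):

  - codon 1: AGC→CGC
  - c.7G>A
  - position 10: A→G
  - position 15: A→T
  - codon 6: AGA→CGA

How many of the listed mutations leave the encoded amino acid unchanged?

Codon 1: AGC (Ser) → CGC (Arg) — missense.
Codon 3: GTC (Val) → ATC (Ile) — missense.
Codon 4: ACA (Thr) → GCA (Ala) — missense.
Codon 5: CAA (Gln) → CAT (His) — missense.
Codon 6: AGA (Arg) → CGA (Arg) — synonymous.
Synonymous: 1 of 5.

1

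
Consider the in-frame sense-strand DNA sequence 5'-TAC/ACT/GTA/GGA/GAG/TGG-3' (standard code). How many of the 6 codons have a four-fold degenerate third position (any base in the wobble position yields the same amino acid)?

3

Codon 1 TAC (Tyr): third position 2-fold.
Codon 2 ACT (Thr): third position 4-fold.
Codon 3 GTA (Val): third position 4-fold.
Codon 4 GGA (Gly): third position 4-fold.
Codon 5 GAG (Glu): third position 2-fold.
Codon 6 TGG (Trp): third position 1-fold.
Four-fold degenerate third positions: 3.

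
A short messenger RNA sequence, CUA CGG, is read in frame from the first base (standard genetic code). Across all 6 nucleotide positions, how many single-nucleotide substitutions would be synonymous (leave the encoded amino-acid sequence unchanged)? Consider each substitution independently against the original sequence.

Codon 1 (CUA, Leu): 4 synonymous substitutions.
Codon 2 (CGG, Arg): 4 synonymous substitutions.
Total: 4 + 4 = 8.

8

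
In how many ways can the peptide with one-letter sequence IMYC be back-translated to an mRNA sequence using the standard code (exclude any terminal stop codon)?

Ile: 3 codons.
Met: 1 codon.
Tyr: 2 codons.
Cys: 2 codons.
3 × 1 × 2 × 2 = 12.

12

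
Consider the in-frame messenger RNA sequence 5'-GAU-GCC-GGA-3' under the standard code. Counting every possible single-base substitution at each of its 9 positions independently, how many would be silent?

Codon 1 (GAU, Asp): 1 synonymous substitution.
Codon 2 (GCC, Ala): 3 synonymous substitutions.
Codon 3 (GGA, Gly): 3 synonymous substitutions.
Total: 1 + 3 + 3 = 7.

7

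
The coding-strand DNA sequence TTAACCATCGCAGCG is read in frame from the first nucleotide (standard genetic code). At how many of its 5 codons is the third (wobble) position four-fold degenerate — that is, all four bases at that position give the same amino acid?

3

Codon 1 TTA (Leu): third position 2-fold.
Codon 2 ACC (Thr): third position 4-fold.
Codon 3 ATC (Ile): third position 3-fold.
Codon 4 GCA (Ala): third position 4-fold.
Codon 5 GCG (Ala): third position 4-fold.
Four-fold degenerate third positions: 3.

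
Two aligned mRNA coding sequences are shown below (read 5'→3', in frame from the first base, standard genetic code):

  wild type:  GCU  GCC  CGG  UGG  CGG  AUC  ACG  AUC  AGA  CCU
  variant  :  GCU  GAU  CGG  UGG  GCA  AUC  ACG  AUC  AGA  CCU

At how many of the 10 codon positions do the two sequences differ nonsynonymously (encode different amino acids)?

2

Codon 1: GCU Ala / GCU Ala — identical.
Codon 2: GCC Ala / GAU Asp — nonsynonymous.
Codon 3: CGG Arg / CGG Arg — identical.
Codon 4: UGG Trp / UGG Trp — identical.
Codon 5: CGG Arg / GCA Ala — nonsynonymous.
Codon 6: AUC Ile / AUC Ile — identical.
Codon 7: ACG Thr / ACG Thr — identical.
Codon 8: AUC Ile / AUC Ile — identical.
Codon 9: AGA Arg / AGA Arg — identical.
Codon 10: CCU Pro / CCU Pro — identical.
Nonsynonymous differences: 2.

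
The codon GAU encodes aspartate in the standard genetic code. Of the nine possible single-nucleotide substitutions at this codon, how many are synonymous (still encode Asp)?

1

Position 1: none → 0 synonymous.
Position 2: none → 0 synonymous.
Position 3: GAC → 1 synonymous.
Total: 0 + 0 + 1 = 1.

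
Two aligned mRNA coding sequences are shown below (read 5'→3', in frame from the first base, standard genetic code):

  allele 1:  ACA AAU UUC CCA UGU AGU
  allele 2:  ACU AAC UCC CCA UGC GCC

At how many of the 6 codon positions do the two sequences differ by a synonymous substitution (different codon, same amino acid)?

3

Codon 1: ACA Thr / ACU Thr — synonymous.
Codon 2: AAU Asn / AAC Asn — synonymous.
Codon 3: UUC Phe / UCC Ser — nonsynonymous.
Codon 4: CCA Pro / CCA Pro — identical.
Codon 5: UGU Cys / UGC Cys — synonymous.
Codon 6: AGU Ser / GCC Ala — nonsynonymous.
Synonymous differences: 3.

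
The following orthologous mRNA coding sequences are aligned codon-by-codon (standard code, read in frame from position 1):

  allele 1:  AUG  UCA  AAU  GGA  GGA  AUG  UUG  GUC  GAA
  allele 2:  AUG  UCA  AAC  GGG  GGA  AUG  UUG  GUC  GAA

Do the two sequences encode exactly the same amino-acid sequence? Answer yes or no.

yes

Codon 1: AUG Met / AUG Met — identical.
Codon 2: UCA Ser / UCA Ser — identical.
Codon 3: AAU Asn / AAC Asn — synonymous.
Codon 4: GGA Gly / GGG Gly — synonymous.
Codon 5: GGA Gly / GGA Gly — identical.
Codon 6: AUG Met / AUG Met — identical.
Codon 7: UUG Leu / UUG Leu — identical.
Codon 8: GUC Val / GUC Val — identical.
Codon 9: GAA Glu / GAA Glu — identical.
Nonsynonymous differences: 0 → same protein.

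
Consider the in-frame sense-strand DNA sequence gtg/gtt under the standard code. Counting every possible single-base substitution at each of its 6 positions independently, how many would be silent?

6

Codon 1 (GTG, Val): 3 synonymous substitutions.
Codon 2 (GTT, Val): 3 synonymous substitutions.
Total: 3 + 3 = 6.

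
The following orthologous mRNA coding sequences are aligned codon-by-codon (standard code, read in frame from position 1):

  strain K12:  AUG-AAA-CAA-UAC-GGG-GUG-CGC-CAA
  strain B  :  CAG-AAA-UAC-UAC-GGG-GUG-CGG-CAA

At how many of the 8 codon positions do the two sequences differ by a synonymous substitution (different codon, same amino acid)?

Codon 1: AUG Met / CAG Gln — nonsynonymous.
Codon 2: AAA Lys / AAA Lys — identical.
Codon 3: CAA Gln / UAC Tyr — nonsynonymous.
Codon 4: UAC Tyr / UAC Tyr — identical.
Codon 5: GGG Gly / GGG Gly — identical.
Codon 6: GUG Val / GUG Val — identical.
Codon 7: CGC Arg / CGG Arg — synonymous.
Codon 8: CAA Gln / CAA Gln — identical.
Synonymous differences: 1.

1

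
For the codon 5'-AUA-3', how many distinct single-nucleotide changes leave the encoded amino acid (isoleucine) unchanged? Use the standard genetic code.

Position 1: none → 0 synonymous.
Position 2: none → 0 synonymous.
Position 3: AUU, AUC → 2 synonymous.
Total: 0 + 0 + 2 = 2.

2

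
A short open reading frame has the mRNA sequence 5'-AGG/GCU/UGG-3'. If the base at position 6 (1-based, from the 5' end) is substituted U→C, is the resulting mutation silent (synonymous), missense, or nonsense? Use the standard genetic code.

Position 6 falls in codon 2: GCU → Ala.
After the substitution the codon is GCC → Ala.
Both encode Ala, so the change is synonymous.

silent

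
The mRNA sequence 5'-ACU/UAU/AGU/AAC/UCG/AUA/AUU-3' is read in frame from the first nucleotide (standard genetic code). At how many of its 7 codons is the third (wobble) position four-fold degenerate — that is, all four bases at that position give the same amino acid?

2

Codon 1 ACU (Thr): third position 4-fold.
Codon 2 UAU (Tyr): third position 2-fold.
Codon 3 AGU (Ser): third position 2-fold.
Codon 4 AAC (Asn): third position 2-fold.
Codon 5 UCG (Ser): third position 4-fold.
Codon 6 AUA (Ile): third position 3-fold.
Codon 7 AUU (Ile): third position 3-fold.
Four-fold degenerate third positions: 2.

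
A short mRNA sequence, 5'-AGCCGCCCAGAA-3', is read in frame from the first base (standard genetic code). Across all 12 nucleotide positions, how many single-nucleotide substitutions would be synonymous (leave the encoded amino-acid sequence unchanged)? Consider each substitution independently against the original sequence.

8

Codon 1 (AGC, Ser): 1 synonymous substitution.
Codon 2 (CGC, Arg): 3 synonymous substitutions.
Codon 3 (CCA, Pro): 3 synonymous substitutions.
Codon 4 (GAA, Glu): 1 synonymous substitution.
Total: 1 + 3 + 3 + 1 = 8.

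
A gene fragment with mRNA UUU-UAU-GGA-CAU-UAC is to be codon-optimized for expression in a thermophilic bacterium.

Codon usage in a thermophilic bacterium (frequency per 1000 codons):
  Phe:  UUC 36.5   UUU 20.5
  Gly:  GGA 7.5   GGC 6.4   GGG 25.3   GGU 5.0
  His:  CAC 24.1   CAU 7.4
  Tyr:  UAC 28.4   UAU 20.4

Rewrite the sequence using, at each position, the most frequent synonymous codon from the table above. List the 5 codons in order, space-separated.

UUC UAC GGG CAC UAC

Codon 1 (Phe): best is UUC at 36.5.
Codon 2 (Tyr): best is UAC at 28.4.
Codon 3 (Gly): best is GGG at 25.3.
Codon 4 (His): best is CAC at 24.1.
Codon 5 (Tyr): best is UAC at 28.4.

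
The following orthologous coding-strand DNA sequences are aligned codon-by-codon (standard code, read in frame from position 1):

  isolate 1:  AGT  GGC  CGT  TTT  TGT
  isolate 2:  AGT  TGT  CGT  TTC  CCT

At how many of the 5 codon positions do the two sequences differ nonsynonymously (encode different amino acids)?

2

Codon 1: AGT Ser / AGT Ser — identical.
Codon 2: GGC Gly / TGT Cys — nonsynonymous.
Codon 3: CGT Arg / CGT Arg — identical.
Codon 4: TTT Phe / TTC Phe — synonymous.
Codon 5: TGT Cys / CCT Pro — nonsynonymous.
Nonsynonymous differences: 2.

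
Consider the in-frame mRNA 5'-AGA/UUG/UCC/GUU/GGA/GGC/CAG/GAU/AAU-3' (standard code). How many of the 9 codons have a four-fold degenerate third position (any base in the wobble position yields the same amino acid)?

4

Codon 1 AGA (Arg): third position 2-fold.
Codon 2 UUG (Leu): third position 2-fold.
Codon 3 UCC (Ser): third position 4-fold.
Codon 4 GUU (Val): third position 4-fold.
Codon 5 GGA (Gly): third position 4-fold.
Codon 6 GGC (Gly): third position 4-fold.
Codon 7 CAG (Gln): third position 2-fold.
Codon 8 GAU (Asp): third position 2-fold.
Codon 9 AAU (Asn): third position 2-fold.
Four-fold degenerate third positions: 4.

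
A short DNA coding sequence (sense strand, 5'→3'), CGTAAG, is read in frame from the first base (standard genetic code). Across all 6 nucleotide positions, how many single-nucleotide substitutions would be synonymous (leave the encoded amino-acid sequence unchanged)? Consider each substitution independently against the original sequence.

Codon 1 (CGT, Arg): 3 synonymous substitutions.
Codon 2 (AAG, Lys): 1 synonymous substitution.
Total: 3 + 1 = 4.

4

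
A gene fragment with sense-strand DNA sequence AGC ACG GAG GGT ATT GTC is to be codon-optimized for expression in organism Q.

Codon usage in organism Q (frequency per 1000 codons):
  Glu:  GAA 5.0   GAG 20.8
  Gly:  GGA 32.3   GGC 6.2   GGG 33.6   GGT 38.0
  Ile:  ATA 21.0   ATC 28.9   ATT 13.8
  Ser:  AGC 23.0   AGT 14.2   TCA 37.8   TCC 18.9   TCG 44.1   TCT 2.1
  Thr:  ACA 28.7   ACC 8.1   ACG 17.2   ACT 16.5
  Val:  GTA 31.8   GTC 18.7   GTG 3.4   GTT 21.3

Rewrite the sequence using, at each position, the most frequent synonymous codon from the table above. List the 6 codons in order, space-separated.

TCG ACA GAG GGT ATC GTA

Codon 1 (Ser): best is TCG at 44.1.
Codon 2 (Thr): best is ACA at 28.7.
Codon 3 (Glu): best is GAG at 20.8.
Codon 4 (Gly): best is GGT at 38.0.
Codon 5 (Ile): best is ATC at 28.9.
Codon 6 (Val): best is GTA at 31.8.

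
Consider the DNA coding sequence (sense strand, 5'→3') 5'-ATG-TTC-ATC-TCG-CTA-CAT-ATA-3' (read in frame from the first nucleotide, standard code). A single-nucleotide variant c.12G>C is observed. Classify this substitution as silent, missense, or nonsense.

Position 12 falls in codon 4: TCG → Ser.
After the substitution the codon is TCC → Ser.
Both encode Ser, so the change is synonymous.

silent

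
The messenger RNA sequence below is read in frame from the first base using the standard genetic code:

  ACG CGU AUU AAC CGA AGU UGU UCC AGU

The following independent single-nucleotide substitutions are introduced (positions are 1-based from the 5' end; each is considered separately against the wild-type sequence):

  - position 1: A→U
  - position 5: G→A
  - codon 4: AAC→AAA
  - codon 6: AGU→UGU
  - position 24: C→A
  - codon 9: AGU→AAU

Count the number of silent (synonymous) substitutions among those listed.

Codon 1: ACG (Thr) → UCG (Ser) — missense.
Codon 2: CGU (Arg) → CAU (His) — missense.
Codon 4: AAC (Asn) → AAA (Lys) — missense.
Codon 6: AGU (Ser) → UGU (Cys) — missense.
Codon 8: UCC (Ser) → UCA (Ser) — synonymous.
Codon 9: AGU (Ser) → AAU (Asn) — missense.
Synonymous: 1 of 6.

1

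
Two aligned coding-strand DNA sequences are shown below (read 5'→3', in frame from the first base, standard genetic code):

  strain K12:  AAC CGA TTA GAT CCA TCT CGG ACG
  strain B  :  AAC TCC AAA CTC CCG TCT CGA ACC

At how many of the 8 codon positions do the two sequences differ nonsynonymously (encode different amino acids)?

3

Codon 1: AAC Asn / AAC Asn — identical.
Codon 2: CGA Arg / TCC Ser — nonsynonymous.
Codon 3: TTA Leu / AAA Lys — nonsynonymous.
Codon 4: GAT Asp / CTC Leu — nonsynonymous.
Codon 5: CCA Pro / CCG Pro — synonymous.
Codon 6: TCT Ser / TCT Ser — identical.
Codon 7: CGG Arg / CGA Arg — synonymous.
Codon 8: ACG Thr / ACC Thr — synonymous.
Nonsynonymous differences: 3.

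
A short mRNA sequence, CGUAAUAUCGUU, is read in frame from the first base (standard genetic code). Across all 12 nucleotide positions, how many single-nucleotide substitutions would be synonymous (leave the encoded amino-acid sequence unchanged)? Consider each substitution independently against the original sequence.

9

Codon 1 (CGU, Arg): 3 synonymous substitutions.
Codon 2 (AAU, Asn): 1 synonymous substitution.
Codon 3 (AUC, Ile): 2 synonymous substitutions.
Codon 4 (GUU, Val): 3 synonymous substitutions.
Total: 3 + 1 + 2 + 3 = 9.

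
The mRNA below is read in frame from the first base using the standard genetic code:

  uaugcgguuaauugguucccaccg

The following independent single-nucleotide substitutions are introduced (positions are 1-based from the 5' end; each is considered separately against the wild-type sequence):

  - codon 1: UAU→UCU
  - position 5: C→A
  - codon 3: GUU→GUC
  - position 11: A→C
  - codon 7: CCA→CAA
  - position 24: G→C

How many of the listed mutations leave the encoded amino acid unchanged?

2

Codon 1: UAU (Tyr) → UCU (Ser) — missense.
Codon 2: GCG (Ala) → GAG (Glu) — missense.
Codon 3: GUU (Val) → GUC (Val) — synonymous.
Codon 4: AAU (Asn) → ACU (Thr) — missense.
Codon 7: CCA (Pro) → CAA (Gln) — missense.
Codon 8: CCG (Pro) → CCC (Pro) — synonymous.
Synonymous: 2 of 6.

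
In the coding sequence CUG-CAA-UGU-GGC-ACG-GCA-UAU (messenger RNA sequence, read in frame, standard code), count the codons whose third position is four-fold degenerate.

4

Codon 1 CUG (Leu): third position 4-fold.
Codon 2 CAA (Gln): third position 2-fold.
Codon 3 UGU (Cys): third position 2-fold.
Codon 4 GGC (Gly): third position 4-fold.
Codon 5 ACG (Thr): third position 4-fold.
Codon 6 GCA (Ala): third position 4-fold.
Codon 7 UAU (Tyr): third position 2-fold.
Four-fold degenerate third positions: 4.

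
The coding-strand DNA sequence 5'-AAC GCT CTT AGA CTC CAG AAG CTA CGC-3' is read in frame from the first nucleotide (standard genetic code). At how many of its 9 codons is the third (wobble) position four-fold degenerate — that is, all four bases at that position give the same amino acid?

5

Codon 1 AAC (Asn): third position 2-fold.
Codon 2 GCT (Ala): third position 4-fold.
Codon 3 CTT (Leu): third position 4-fold.
Codon 4 AGA (Arg): third position 2-fold.
Codon 5 CTC (Leu): third position 4-fold.
Codon 6 CAG (Gln): third position 2-fold.
Codon 7 AAG (Lys): third position 2-fold.
Codon 8 CTA (Leu): third position 4-fold.
Codon 9 CGC (Arg): third position 4-fold.
Four-fold degenerate third positions: 5.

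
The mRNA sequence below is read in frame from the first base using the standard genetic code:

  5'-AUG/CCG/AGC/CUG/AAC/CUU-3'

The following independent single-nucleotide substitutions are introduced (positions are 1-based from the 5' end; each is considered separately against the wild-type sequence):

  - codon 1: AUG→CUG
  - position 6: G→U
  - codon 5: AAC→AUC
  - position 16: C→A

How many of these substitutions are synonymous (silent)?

1

Codon 1: AUG (Met) → CUG (Leu) — missense.
Codon 2: CCG (Pro) → CCU (Pro) — synonymous.
Codon 5: AAC (Asn) → AUC (Ile) — missense.
Codon 6: CUU (Leu) → AUU (Ile) — missense.
Synonymous: 1 of 4.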